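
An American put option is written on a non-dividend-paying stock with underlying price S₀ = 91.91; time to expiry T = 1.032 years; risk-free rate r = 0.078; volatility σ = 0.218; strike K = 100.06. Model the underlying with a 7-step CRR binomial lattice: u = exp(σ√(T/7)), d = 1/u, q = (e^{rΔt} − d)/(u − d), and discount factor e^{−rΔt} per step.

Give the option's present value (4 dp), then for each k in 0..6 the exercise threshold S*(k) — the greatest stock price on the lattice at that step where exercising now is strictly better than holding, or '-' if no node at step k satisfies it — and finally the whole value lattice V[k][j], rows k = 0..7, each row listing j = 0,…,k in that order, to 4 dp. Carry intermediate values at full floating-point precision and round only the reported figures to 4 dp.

price = 10.0169
boundary = - 84.5299 77.7424 84.5299 77.7424 84.5299 91.9100
tree:
10.0169
15.5301 5.6826
22.3176 9.5843 2.5855
28.5600 15.5301 4.8841 0.7448
34.3012 22.3176 8.9271 1.6537 0.0112
39.5814 28.5600 15.5301 3.6713 0.0251 0.0000
44.4377 34.3012 22.3176 8.1500 0.0561 0.0000 0.0000
48.9040 39.5814 28.5600 15.5301 0.1256 0.0000 0.0000 0.0000

params: Δt=0.14743 u=1.08731 d=0.91970 q=0.54809 e^(-rΔt)=0.98857
t_7 payoffs: 48.9040 39.5814 28.5600 15.5301 0.1256 0.0000 0.0000 0.0000
t_6: node(6,0) S=55.6223 payoff=44.4377 vs cont=43.2936 → 44.4377 [stop]  node(6,1) S=65.7588 payoff=34.3012 vs cont=33.1572 → 34.3012 [stop]  node(6,2) S=77.7424 payoff=22.3176 vs cont=21.1735 → 22.3176 [stop]  node(6,3) S=91.9100 payoff=8.1500 vs cont=7.0060 → 8.1500 [stop]  node(6,4) S=108.6594 payoff=0.0000 vs cont=0.0561 → 0.0561 [wait]  node(6,5) S=128.4612 payoff=0.0000 vs cont=0.0000 → 0.0000 [wait]  node(6,6) S=151.8716 payoff=0.0000 vs cont=0.0000 → 0.0000 [wait]  ⇒ S*(6)=91.9100
t_5: node(5,0) S=60.4786 payoff=39.5814 vs cont=38.4374 → 39.5814 [stop]  node(5,1) S=71.5000 payoff=28.5600 vs cont=27.4160 → 28.5600 [stop]  node(5,2) S=84.5299 payoff=15.5301 vs cont=14.3860 → 15.5301 [stop]  node(5,3) S=99.9344 payoff=0.1256 vs cont=3.6713 → 3.6713 [wait]  node(5,4) S=118.1462 payoff=0.0000 vs cont=0.0251 → 0.0251 [wait]  node(5,5) S=139.6768 payoff=0.0000 vs cont=0.0000 → 0.0000 [wait]  ⇒ S*(5)=84.5299
t_4: node(4,0) S=65.7588 payoff=34.3012 vs cont=33.1572 → 34.3012 [stop]  node(4,1) S=77.7424 payoff=22.3176 vs cont=21.1735 → 22.3176 [stop]  node(4,2) S=91.9100 payoff=8.1500 vs cont=8.9271 → 8.9271 [wait]  node(4,3) S=108.6594 payoff=0.0000 vs cont=1.6537 → 1.6537 [wait]  node(4,4) S=128.4612 payoff=0.0000 vs cont=0.0112 → 0.0112 [wait]  ⇒ S*(4)=77.7424
t_3: node(3,0) S=71.5000 payoff=28.5600 vs cont=27.4160 → 28.5600 [stop]  node(3,1) S=84.5299 payoff=15.5301 vs cont=14.8071 → 15.5301 [stop]  node(3,2) S=99.9344 payoff=0.1256 vs cont=4.8841 → 4.8841 [wait]  node(3,3) S=118.1462 payoff=0.0000 vs cont=0.7448 → 0.7448 [wait]  ⇒ S*(3)=84.5299
t_2: node(2,0) S=77.7424 payoff=22.3176 vs cont=21.1735 → 22.3176 [stop]  node(2,1) S=91.9100 payoff=8.1500 vs cont=9.5843 → 9.5843 [wait]  node(2,2) S=108.6594 payoff=0.0000 vs cont=2.5855 → 2.5855 [wait]  ⇒ S*(2)=77.7424
t_1: node(1,0) S=84.5299 payoff=15.5301 vs cont=15.1632 → 15.5301 [stop]  node(1,1) S=99.9344 payoff=0.1256 vs cont=5.6826 → 5.6826 [wait]  ⇒ S*(1)=84.5299
t_0: node(0,0) S=91.9100 payoff=8.1500 vs cont=10.0169 → 10.0169 [wait]  ⇒ S*(0)=-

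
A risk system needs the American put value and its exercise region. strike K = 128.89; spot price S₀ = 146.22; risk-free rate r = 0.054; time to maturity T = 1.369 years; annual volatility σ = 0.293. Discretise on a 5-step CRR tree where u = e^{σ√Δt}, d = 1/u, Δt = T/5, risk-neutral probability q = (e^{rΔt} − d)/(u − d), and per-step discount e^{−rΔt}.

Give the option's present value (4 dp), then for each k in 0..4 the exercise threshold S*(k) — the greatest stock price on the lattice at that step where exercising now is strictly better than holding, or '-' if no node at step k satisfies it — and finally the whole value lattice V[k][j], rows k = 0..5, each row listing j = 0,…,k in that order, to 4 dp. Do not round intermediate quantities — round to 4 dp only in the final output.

price = 8.3112
boundary = - - - 92.3114 107.6067
tree:
8.3112
14.1167 2.9790
23.2405 5.7675 0.3884
36.5786 11.1109 0.8047 0.0000
49.6998 21.2833 1.6671 0.0000 0.0000
60.9559 36.5786 3.4538 0.0000 0.0000 0.0000

Δt=0.27380  u=1.16569  d=0.85786  q=0.51013  discount=0.98532
step 5 (expiry): payoffs max(K−S,0) = 60.9559 36.5786 3.4538 0.0000 0.0000 0.0000
step 4: (k=4,j=0): S=79.1902, (K−S)⁺=49.6998, hold=47.8081 ⇒ V=49.6998 exercise | (k=4,j=1): S=107.6067, (K−S)⁺=21.2833, hold=19.3917 ⇒ V=21.2833 exercise | (k=4,j=2): S=146.2200, (K−S)⁺=0.0000, hold=1.6671 ⇒ V=1.6671 continue | (k=4,j=3): S=198.6893, (K−S)⁺=0.0000, hold=0.0000 ⇒ V=0.0000 continue | (k=4,j=4): S=269.9865, (K−S)⁺=0.0000, hold=0.0000 ⇒ V=0.0000 continue  boundary S*=107.6067
step 3: (k=3,j=0): S=92.3114, (K−S)⁺=36.5786, hold=34.6870 ⇒ V=36.5786 exercise | (k=3,j=1): S=125.4362, (K−S)⁺=3.4538, hold=11.1109 ⇒ V=11.1109 continue | (k=3,j=2): S=170.4475, (K−S)⁺=0.0000, hold=0.8047 ⇒ V=0.8047 continue | (k=3,j=3): S=231.6105, (K−S)⁺=0.0000, hold=0.0000 ⇒ V=0.0000 continue  boundary S*=92.3114
step 2: (k=2,j=0): S=107.6067, (K−S)⁺=21.2833, hold=23.2405 ⇒ V=23.2405 continue | (k=2,j=1): S=146.2200, (K−S)⁺=0.0000, hold=5.7675 ⇒ V=5.7675 continue | (k=2,j=2): S=198.6893, (K−S)⁺=0.0000, hold=0.3884 ⇒ V=0.3884 continue  boundary S*=-
step 1: (k=1,j=0): S=125.4362, (K−S)⁺=3.4538, hold=14.1167 ⇒ V=14.1167 continue | (k=1,j=1): S=170.4475, (K−S)⁺=0.0000, hold=2.9790 ⇒ V=2.9790 continue  boundary S*=-
step 0: (k=0,j=0): S=146.2200, (K−S)⁺=0.0000, hold=8.3112 ⇒ V=8.3112 continue  boundary S*=-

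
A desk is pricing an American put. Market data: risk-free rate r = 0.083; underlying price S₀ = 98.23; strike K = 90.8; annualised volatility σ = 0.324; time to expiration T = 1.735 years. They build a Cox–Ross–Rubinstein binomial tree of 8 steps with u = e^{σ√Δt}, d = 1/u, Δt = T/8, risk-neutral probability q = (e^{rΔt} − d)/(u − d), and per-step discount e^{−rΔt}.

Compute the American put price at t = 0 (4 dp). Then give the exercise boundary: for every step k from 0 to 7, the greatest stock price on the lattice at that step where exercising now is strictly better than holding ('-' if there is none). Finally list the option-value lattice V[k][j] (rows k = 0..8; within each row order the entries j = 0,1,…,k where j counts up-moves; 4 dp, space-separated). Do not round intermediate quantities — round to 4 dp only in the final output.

price = 8.1811
boundary = - - - 62.4679 53.7190 62.4679 72.6417 62.4679
tree:
8.1811
12.7747 4.2643
19.3549 7.2010 1.7268
28.3321 11.8177 3.2292 0.4128
37.0810 18.7147 5.9209 0.8798 0.0000
44.6046 28.3321 10.5697 1.8752 0.0000 0.0000
51.0745 37.0810 18.1583 3.9970 0.0000 0.0000 0.0000
56.6382 44.6046 28.3321 8.5193 0.0000 0.0000 0.0000 0.0000
61.4227 51.0745 37.0810 18.1583 0.0000 0.0000 0.0000 0.0000 0.0000

Δt=0.21688, u=1.16286, d=0.85995, q=0.52231, disc=e^(-rΔt)=0.98216
k=8 terminal: V=max(K-S,0) → 61.4227 51.0745 37.0810 18.1583 0.0000 0.0000 0.0000 0.0000 0.0000
k=7: j=0 S=34.1618 intr=56.6382 cont=55.0184 V=56.6382[EX]; j=1 S=46.1954 intr=44.6046 cont=42.9848 V=44.6046[EX]; j=2 S=62.4679 intr=28.3321 cont=26.7123 V=28.3321[EX]; j=3 S=84.4724 intr=6.3276 cont=8.5193 V=8.5193[hold]; j=4 S=114.2282 intr=0.0000 cont=0.0000 V=0.0000[hold]; j=5 S=154.4655 intr=0.0000 cont=0.0000 V=0.0000[hold]; j=6 S=208.8765 intr=0.0000 cont=0.0000 V=0.0000[hold]; j=7 S=282.4540 intr=0.0000 cont=0.0000 V=0.0000[hold]  S*(7)=62.4679
k=6: j=0 S=39.7255 intr=51.0745 cont=49.4546 V=51.0745[EX]; j=1 S=53.7190 intr=37.0810 cont=35.4612 V=37.0810[EX]; j=2 S=72.6417 intr=18.1583 cont=17.6628 V=18.1583[EX]; j=3 S=98.2300 intr=0.0000 cont=3.9970 V=3.9970[hold]; j=4 S=132.8319 intr=0.0000 cont=0.0000 V=0.0000[hold]; j=5 S=179.6224 intr=0.0000 cont=0.0000 V=0.0000[hold]; j=6 S=242.8950 intr=0.0000 cont=0.0000 V=0.0000[hold]  S*(6)=72.6417
k=5: j=0 S=46.1954 intr=44.6046 cont=42.9848 V=44.6046[EX]; j=1 S=62.4679 intr=28.3321 cont=26.7123 V=28.3321[EX]; j=2 S=84.4724 intr=6.3276 cont=10.5697 V=10.5697[hold]; j=3 S=114.2282 intr=0.0000 cont=1.8752 V=1.8752[hold]; j=4 S=154.4655 intr=0.0000 cont=0.0000 V=0.0000[hold]; j=5 S=208.8765 intr=0.0000 cont=0.0000 V=0.0000[hold]  S*(5)=62.4679
k=4: j=0 S=53.7190 intr=37.0810 cont=35.4612 V=37.0810[EX]; j=1 S=72.6417 intr=18.1583 cont=18.7147 V=18.7147[hold]; j=2 S=98.2300 intr=0.0000 cont=5.9209 V=5.9209[hold]; j=3 S=132.8319 intr=0.0000 cont=0.8798 V=0.8798[hold]; j=4 S=179.6224 intr=0.0000 cont=0.0000 V=0.0000[hold]  S*(4)=53.7190
k=3: j=0 S=62.4679 intr=28.3321 cont=26.9977 V=28.3321[EX]; j=1 S=84.4724 intr=6.3276 cont=11.8177 V=11.8177[hold]; j=2 S=114.2282 intr=0.0000 cont=3.2292 V=3.2292[hold]; j=3 S=154.4655 intr=0.0000 cont=0.4128 V=0.4128[hold]  S*(3)=62.4679
k=2: j=0 S=72.6417 intr=18.1583 cont=19.3549 V=19.3549[hold]; j=1 S=98.2300 intr=0.0000 cont=7.2010 V=7.2010[hold]; j=2 S=132.8319 intr=0.0000 cont=1.7268 V=1.7268[hold]  S*(2)=-
k=1: j=0 S=84.4724 intr=6.3276 cont=12.7747 V=12.7747[hold]; j=1 S=114.2282 intr=0.0000 cont=4.2643 V=4.2643[hold]  S*(1)=-
k=0: j=0 S=98.2300 intr=0.0000 cont=8.1811 V=8.1811[hold]  S*(0)=-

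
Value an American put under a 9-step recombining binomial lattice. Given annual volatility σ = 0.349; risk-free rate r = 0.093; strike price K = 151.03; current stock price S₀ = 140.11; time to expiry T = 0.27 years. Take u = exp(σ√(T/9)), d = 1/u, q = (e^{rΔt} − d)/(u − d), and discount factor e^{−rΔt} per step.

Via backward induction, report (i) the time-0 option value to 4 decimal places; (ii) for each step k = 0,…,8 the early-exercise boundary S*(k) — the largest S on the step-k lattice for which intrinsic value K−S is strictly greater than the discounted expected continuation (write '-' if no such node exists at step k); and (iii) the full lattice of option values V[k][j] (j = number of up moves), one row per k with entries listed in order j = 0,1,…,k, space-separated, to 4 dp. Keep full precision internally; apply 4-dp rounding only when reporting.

price = 15.0750
boundary = - - - 116.8723 124.1550 116.8723 124.1550 131.8915 140.1100
tree:
15.0750
20.4525 9.9496
26.8865 14.3333 5.7585
34.1577 19.9919 8.9315 2.7169
41.0132 26.8750 13.4351 4.6187 0.8899
47.4665 34.1577 19.4573 7.6762 1.6828 0.1269
53.5413 41.0132 26.8750 12.3799 3.1627 0.2586 0.0000
59.2598 47.4665 34.1577 19.1385 5.9019 0.5270 0.0000 0.0000
64.6428 53.5413 41.0132 26.8750 10.9200 1.0742 0.0000 0.0000 0.0000
69.7101 59.2598 47.4665 34.1577 19.1385 2.1893 0.0000 0.0000 0.0000 0.0000

Δt=0.03000  u=1.06231  d=0.94134  q=0.50799  discount=0.99721
step 9 (expiry): payoffs max(K−S,0) = 69.7101 59.2598 47.4665 34.1577 19.1385 2.1893 0.0000 0.0000 0.0000 0.0000
step 8: (k=8,j=0): S=86.3872, (K−S)⁺=64.6428, hold=64.2220 ⇒ V=64.6428 exercise | (k=8,j=1): S=97.4887, (K−S)⁺=53.5413, hold=53.1205 ⇒ V=53.5413 exercise | (k=8,j=2): S=110.0168, (K−S)⁺=41.0132, hold=40.5924 ⇒ V=41.0132 exercise | (k=8,j=3): S=124.1550, (K−S)⁺=26.8750, hold=26.4542 ⇒ V=26.8750 exercise | (k=8,j=4): S=140.1100, (K−S)⁺=10.9200, hold=10.4992 ⇒ V=10.9200 exercise | (k=8,j=5): S=158.1154, (K−S)⁺=0.0000, hold=1.0742 ⇒ V=1.0742 continue | (k=8,j=6): S=178.4346, (K−S)⁺=0.0000, hold=0.0000 ⇒ V=0.0000 continue | (k=8,j=7): S=201.3650, (K−S)⁺=0.0000, hold=0.0000 ⇒ V=0.0000 continue | (k=8,j=8): S=227.2422, (K−S)⁺=0.0000, hold=0.0000 ⇒ V=0.0000 continue  boundary S*=140.1100
step 7: (k=7,j=0): S=91.7702, (K−S)⁺=59.2598, hold=58.8390 ⇒ V=59.2598 exercise | (k=7,j=1): S=103.5635, (K−S)⁺=47.4665, hold=47.0457 ⇒ V=47.4665 exercise | (k=7,j=2): S=116.8723, (K−S)⁺=34.1577, hold=33.7369 ⇒ V=34.1577 exercise | (k=7,j=3): S=131.8915, (K−S)⁺=19.1385, hold=18.7178 ⇒ V=19.1385 exercise | (k=7,j=4): S=148.8407, (K−S)⁺=2.1893, hold=5.9019 ⇒ V=5.9019 continue | (k=7,j=5): S=167.9680, (K−S)⁺=0.0000, hold=0.5270 ⇒ V=0.5270 continue | (k=7,j=6): S=189.5534, (K−S)⁺=0.0000, hold=0.0000 ⇒ V=0.0000 continue | (k=7,j=7): S=213.9127, (K−S)⁺=0.0000, hold=0.0000 ⇒ V=0.0000 continue  boundary S*=131.8915
step 6: (k=6,j=0): S=97.4887, (K−S)⁺=53.5413, hold=53.1205 ⇒ V=53.5413 exercise | (k=6,j=1): S=110.0168, (K−S)⁺=41.0132, hold=40.5924 ⇒ V=41.0132 exercise | (k=6,j=2): S=124.1550, (K−S)⁺=26.8750, hold=26.4542 ⇒ V=26.8750 exercise | (k=6,j=3): S=140.1100, (K−S)⁺=10.9200, hold=12.3799 ⇒ V=12.3799 continue | (k=6,j=4): S=158.1154, (K−S)⁺=0.0000, hold=3.1627 ⇒ V=3.1627 continue | (k=6,j=5): S=178.4346, (K−S)⁺=0.0000, hold=0.2586 ⇒ V=0.2586 continue | (k=6,j=6): S=201.3650, (K−S)⁺=0.0000, hold=0.0000 ⇒ V=0.0000 continue  boundary S*=124.1550
step 5: (k=5,j=0): S=103.5635, (K−S)⁺=47.4665, hold=47.0457 ⇒ V=47.4665 exercise | (k=5,j=1): S=116.8723, (K−S)⁺=34.1577, hold=33.7369 ⇒ V=34.1577 exercise | (k=5,j=2): S=131.8915, (K−S)⁺=19.1385, hold=19.4573 ⇒ V=19.4573 continue | (k=5,j=3): S=148.8407, (K−S)⁺=2.1893, hold=7.6762 ⇒ V=7.6762 continue | (k=5,j=4): S=167.9680, (K−S)⁺=0.0000, hold=1.6828 ⇒ V=1.6828 continue | (k=5,j=5): S=189.5534, (K−S)⁺=0.0000, hold=0.1269 ⇒ V=0.1269 continue  boundary S*=116.8723
step 4: (k=4,j=0): S=110.0168, (K−S)⁺=41.0132, hold=40.5924 ⇒ V=41.0132 exercise | (k=4,j=1): S=124.1550, (K−S)⁺=26.8750, hold=26.6157 ⇒ V=26.8750 exercise | (k=4,j=2): S=140.1100, (K−S)⁺=10.9200, hold=13.4351 ⇒ V=13.4351 continue | (k=4,j=3): S=158.1154, (K−S)⁺=0.0000, hold=4.6187 ⇒ V=4.6187 continue | (k=4,j=4): S=178.4346, (K−S)⁺=0.0000, hold=0.8899 ⇒ V=0.8899 continue  boundary S*=124.1550
step 3: (k=3,j=0): S=116.8723, (K−S)⁺=34.1577, hold=33.7369 ⇒ V=34.1577 exercise | (k=3,j=1): S=131.8915, (K−S)⁺=19.1385, hold=19.9919 ⇒ V=19.9919 continue | (k=3,j=2): S=148.8407, (K−S)⁺=2.1893, hold=8.9315 ⇒ V=8.9315 continue | (k=3,j=3): S=167.9680, (K−S)⁺=0.0000, hold=2.7169 ⇒ V=2.7169 continue  boundary S*=116.8723
step 2: (k=2,j=0): S=124.1550, (K−S)⁺=26.8750, hold=26.8865 ⇒ V=26.8865 continue | (k=2,j=1): S=140.1100, (K−S)⁺=10.9200, hold=14.3333 ⇒ V=14.3333 continue | (k=2,j=2): S=158.1154, (K−S)⁺=0.0000, hold=5.7585 ⇒ V=5.7585 continue  boundary S*=-
step 1: (k=1,j=0): S=131.8915, (K−S)⁺=19.1385, hold=20.4525 ⇒ V=20.4525 continue | (k=1,j=1): S=148.8407, (K−S)⁺=2.1893, hold=9.9496 ⇒ V=9.9496 continue  boundary S*=-
step 0: (k=0,j=0): S=140.1100, (K−S)⁺=10.9200, hold=15.0750 ⇒ V=15.0750 continue  boundary S*=-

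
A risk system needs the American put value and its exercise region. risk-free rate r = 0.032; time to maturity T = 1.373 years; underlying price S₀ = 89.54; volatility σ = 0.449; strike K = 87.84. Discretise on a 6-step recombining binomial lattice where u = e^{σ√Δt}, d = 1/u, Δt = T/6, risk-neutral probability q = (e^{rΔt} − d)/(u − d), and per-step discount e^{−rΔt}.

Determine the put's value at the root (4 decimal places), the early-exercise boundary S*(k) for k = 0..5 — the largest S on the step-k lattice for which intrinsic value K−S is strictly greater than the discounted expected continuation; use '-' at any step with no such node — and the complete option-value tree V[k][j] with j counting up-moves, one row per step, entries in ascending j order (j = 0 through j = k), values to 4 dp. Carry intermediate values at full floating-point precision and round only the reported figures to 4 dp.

price = 15.3568
boundary = - - - 47.0085 58.2715 47.0085
tree:
15.3568
22.1376 7.7512
30.7682 12.4981 2.3792
40.8315 19.6072 4.4671 0.0000
49.9176 29.5685 8.3874 0.0000 0.0000
57.2475 40.8315 15.7481 0.0000 0.0000 0.0000
63.1606 49.9176 29.5685 0.0000 0.0000 0.0000 0.0000

Δt=0.22883, u=1.23960, d=0.80671, q=0.46349, disc=e^(-rΔt)=0.99270
k=6 terminal: V=max(K-S,0) → 63.1606 49.9176 29.5685 0.0000 0.0000 0.0000 0.0000
k=5: j=0 S=30.5925 intr=57.2475 cont=56.6066 V=57.2475[EX]; j=1 S=47.0085 intr=40.8315 cont=40.1907 V=40.8315[EX]; j=2 S=72.2332 intr=15.6068 cont=15.7481 V=15.7481[hold]; j=3 S=110.9935 intr=0.0000 cont=0.0000 V=0.0000[hold]; j=4 S=170.5526 intr=0.0000 cont=0.0000 V=0.0000[hold]; j=5 S=262.0710 intr=0.0000 cont=0.0000 V=0.0000[hold]  S*(5)=47.0085
k=4: j=0 S=37.9224 intr=49.9176 cont=49.2767 V=49.9176[EX]; j=1 S=58.2715 intr=29.5685 cont=28.9926 V=29.5685[EX]; j=2 S=89.5400 intr=0.0000 cont=8.3874 V=8.3874[hold]; j=3 S=137.5871 intr=0.0000 cont=0.0000 V=0.0000[hold]; j=4 S=211.4164 intr=0.0000 cont=0.0000 V=0.0000[hold]  S*(4)=58.2715
k=3: j=0 S=47.0085 intr=40.8315 cont=40.1907 V=40.8315[EX]; j=1 S=72.2332 intr=15.6068 cont=19.6072 V=19.6072[hold]; j=2 S=110.9935 intr=0.0000 cont=4.4671 V=4.4671[hold]; j=3 S=170.5526 intr=0.0000 cont=0.0000 V=0.0000[hold]  S*(3)=47.0085
k=2: j=0 S=58.2715 intr=29.5685 cont=30.7682 V=30.7682[hold]; j=1 S=89.5400 intr=0.0000 cont=12.4981 V=12.4981[hold]; j=2 S=137.5871 intr=0.0000 cont=2.3792 V=2.3792[hold]  S*(2)=-
k=1: j=0 S=72.2332 intr=15.6068 cont=22.1376 V=22.1376[hold]; j=1 S=110.9935 intr=0.0000 cont=7.7512 V=7.7512[hold]  S*(1)=-
k=0: j=0 S=89.5400 intr=0.0000 cont=15.3568 V=15.3568[hold]  S*(0)=-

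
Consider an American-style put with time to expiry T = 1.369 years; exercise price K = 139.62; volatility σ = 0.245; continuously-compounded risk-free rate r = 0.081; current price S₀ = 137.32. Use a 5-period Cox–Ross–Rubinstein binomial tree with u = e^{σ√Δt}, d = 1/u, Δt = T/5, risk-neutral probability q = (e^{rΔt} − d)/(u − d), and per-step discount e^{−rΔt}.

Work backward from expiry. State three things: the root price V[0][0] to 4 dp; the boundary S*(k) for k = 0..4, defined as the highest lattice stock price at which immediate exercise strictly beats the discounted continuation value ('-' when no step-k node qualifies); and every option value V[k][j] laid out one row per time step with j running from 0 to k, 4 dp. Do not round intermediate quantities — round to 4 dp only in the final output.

price = 11.5801
boundary = - - 106.2630 93.4773 106.2630
tree:
11.5801
20.0401 5.2707
33.3570 10.1814 1.5496
46.1427 18.9577 3.5621 0.0000
57.3900 33.3570 8.1883 0.0000 0.0000
67.2840 46.1427 18.8225 0.0000 0.0000 0.0000

Δt=0.27380  u=1.13678  d=0.87968  q=0.55522  discount=0.97807
step 5 (expiry): payoffs max(K−S,0) = 67.2840 46.1427 18.8225 0.0000 0.0000 0.0000
step 4: (k=4,j=0): S=82.2300, (K−S)⁺=57.3900, hold=54.3276 ⇒ V=57.3900 exercise | (k=4,j=1): S=106.2630, (K−S)⁺=33.3570, hold=30.2946 ⇒ V=33.3570 exercise | (k=4,j=2): S=137.3200, (K−S)⁺=2.3000, hold=8.1883 ⇒ V=8.1883 continue | (k=4,j=3): S=177.4539, (K−S)⁺=0.0000, hold=0.0000 ⇒ V=0.0000 continue | (k=4,j=4): S=229.3176, (K−S)⁺=0.0000, hold=0.0000 ⇒ V=0.0000 continue  boundary S*=106.2630
step 3: (k=3,j=0): S=93.4773, (K−S)⁺=46.1427, hold=43.0803 ⇒ V=46.1427 exercise | (k=3,j=1): S=120.7975, (K−S)⁺=18.8225, hold=18.9577 ⇒ V=18.9577 continue | (k=3,j=2): S=156.1024, (K−S)⁺=0.0000, hold=3.5621 ⇒ V=3.5621 continue | (k=3,j=3): S=201.7258, (K−S)⁺=0.0000, hold=0.0000 ⇒ V=0.0000 continue  boundary S*=93.4773
step 2: (k=2,j=0): S=106.2630, (K−S)⁺=33.3570, hold=30.3680 ⇒ V=33.3570 exercise | (k=2,j=1): S=137.3200, (K−S)⁺=2.3000, hold=10.1814 ⇒ V=10.1814 continue | (k=2,j=2): S=177.4539, (K−S)⁺=0.0000, hold=1.5496 ⇒ V=1.5496 continue  boundary S*=106.2630
step 1: (k=1,j=0): S=120.7975, (K−S)⁺=18.8225, hold=20.0401 ⇒ V=20.0401 continue | (k=1,j=1): S=156.1024, (K−S)⁺=0.0000, hold=5.2707 ⇒ V=5.2707 continue  boundary S*=-
step 0: (k=0,j=0): S=137.3200, (K−S)⁺=2.3000, hold=11.5801 ⇒ V=11.5801 continue  boundary S*=-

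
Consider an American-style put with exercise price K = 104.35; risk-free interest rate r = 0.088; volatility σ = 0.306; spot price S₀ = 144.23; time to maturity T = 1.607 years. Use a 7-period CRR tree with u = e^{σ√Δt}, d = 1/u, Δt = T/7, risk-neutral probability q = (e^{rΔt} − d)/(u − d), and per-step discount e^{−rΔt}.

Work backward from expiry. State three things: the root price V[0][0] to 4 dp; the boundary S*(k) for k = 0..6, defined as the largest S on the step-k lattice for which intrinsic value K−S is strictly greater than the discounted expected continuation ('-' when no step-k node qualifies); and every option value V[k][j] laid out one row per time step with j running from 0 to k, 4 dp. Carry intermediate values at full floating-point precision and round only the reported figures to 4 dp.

price = 2.9533
boundary = - - - - 80.2339 69.2921 80.2339
tree:
2.9533
5.2104 1.0869
8.9719 2.1111 0.2304
14.9910 4.0366 0.5032 0.0000
24.1161 7.5625 1.0989 0.0000 0.0000
35.0579 13.7791 2.4000 0.0000 0.0000 0.0000
44.5075 24.1161 5.2413 0.0000 0.0000 0.0000 0.0000
52.6685 35.0579 11.4464 0.0000 0.0000 0.0000 0.0000 0.0000

Δt=0.22957  u=1.15791  d=0.86363  q=0.53276  discount=0.98000
step 7 (expiry): payoffs max(K−S,0) = 52.6685 35.0579 11.4464 0.0000 0.0000 0.0000 0.0000 0.0000
step 6: (k=6,j=0): S=59.8425, (K−S)⁺=44.5075, hold=42.4206 ⇒ V=44.5075 exercise | (k=6,j=1): S=80.2339, (K−S)⁺=24.1161, hold=22.0291 ⇒ V=24.1161 exercise | (k=6,j=2): S=107.5739, (K−S)⁺=0.0000, hold=5.2413 ⇒ V=5.2413 continue | (k=6,j=3): S=144.2300, (K−S)⁺=0.0000, hold=0.0000 ⇒ V=0.0000 continue | (k=6,j=4): S=193.3768, (K−S)⁺=0.0000, hold=0.0000 ⇒ V=0.0000 continue | (k=6,j=5): S=259.2705, (K−S)⁺=0.0000, hold=0.0000 ⇒ V=0.0000 continue | (k=6,j=6): S=347.6177, (K−S)⁺=0.0000, hold=0.0000 ⇒ V=0.0000 continue  boundary S*=80.2339
step 5: (k=5,j=0): S=69.2921, (K−S)⁺=35.0579, hold=32.9709 ⇒ V=35.0579 exercise | (k=5,j=1): S=92.9036, (K−S)⁺=11.4464, hold=13.7791 ⇒ V=13.7791 continue | (k=5,j=2): S=124.5608, (K−S)⁺=0.0000, hold=2.4000 ⇒ V=2.4000 continue | (k=5,j=3): S=167.0052, (K−S)⁺=0.0000, hold=0.0000 ⇒ V=0.0000 continue | (k=5,j=4): S=223.9127, (K−S)⁺=0.0000, hold=0.0000 ⇒ V=0.0000 continue | (k=5,j=5): S=300.2116, (K−S)⁺=0.0000, hold=0.0000 ⇒ V=0.0000 continue  boundary S*=69.2921
step 4: (k=4,j=0): S=80.2339, (K−S)⁺=24.1161, hold=23.2470 ⇒ V=24.1161 exercise | (k=4,j=1): S=107.5739, (K−S)⁺=0.0000, hold=7.5625 ⇒ V=7.5625 continue | (k=4,j=2): S=144.2300, (K−S)⁺=0.0000, hold=1.0989 ⇒ V=1.0989 continue | (k=4,j=3): S=193.3768, (K−S)⁺=0.0000, hold=0.0000 ⇒ V=0.0000 continue | (k=4,j=4): S=259.2705, (K−S)⁺=0.0000, hold=0.0000 ⇒ V=0.0000 continue  boundary S*=80.2339
step 3: (k=3,j=0): S=92.9036, (K−S)⁺=11.4464, hold=14.9910 ⇒ V=14.9910 continue | (k=3,j=1): S=124.5608, (K−S)⁺=0.0000, hold=4.0366 ⇒ V=4.0366 continue | (k=3,j=2): S=167.0052, (K−S)⁺=0.0000, hold=0.5032 ⇒ V=0.5032 continue | (k=3,j=3): S=223.9127, (K−S)⁺=0.0000, hold=0.0000 ⇒ V=0.0000 continue  boundary S*=-
step 2: (k=2,j=0): S=107.5739, (K−S)⁺=0.0000, hold=8.9719 ⇒ V=8.9719 continue | (k=2,j=1): S=144.2300, (K−S)⁺=0.0000, hold=2.1111 ⇒ V=2.1111 continue | (k=2,j=2): S=193.3768, (K−S)⁺=0.0000, hold=0.2304 ⇒ V=0.2304 continue  boundary S*=-
step 1: (k=1,j=0): S=124.5608, (K−S)⁺=0.0000, hold=5.2104 ⇒ V=5.2104 continue | (k=1,j=1): S=167.0052, (K−S)⁺=0.0000, hold=1.0869 ⇒ V=1.0869 continue  boundary S*=-
step 0: (k=0,j=0): S=144.2300, (K−S)⁺=0.0000, hold=2.9533 ⇒ V=2.9533 continue  boundary S*=-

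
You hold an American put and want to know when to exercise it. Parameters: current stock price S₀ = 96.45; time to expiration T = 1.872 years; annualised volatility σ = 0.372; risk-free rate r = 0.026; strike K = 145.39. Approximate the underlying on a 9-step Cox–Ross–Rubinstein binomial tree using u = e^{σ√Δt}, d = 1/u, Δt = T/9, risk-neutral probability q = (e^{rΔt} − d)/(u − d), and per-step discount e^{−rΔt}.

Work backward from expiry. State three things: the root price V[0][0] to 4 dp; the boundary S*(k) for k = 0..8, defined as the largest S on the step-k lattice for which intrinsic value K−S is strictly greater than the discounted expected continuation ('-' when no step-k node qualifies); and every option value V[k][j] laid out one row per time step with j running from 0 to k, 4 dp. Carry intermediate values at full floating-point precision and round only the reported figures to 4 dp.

price = 52.6252
boundary = - - 68.6972 81.3993 68.6972 81.3993 68.6972 81.3993 96.4500
tree:
52.6252
64.4078 40.1310
76.6928 51.4902 27.9644
87.4128 63.9907 38.1853 16.9239
96.4599 76.6928 50.3930 25.0533 8.0817
104.0953 87.4128 63.9907 35.8558 13.3329 2.3375
110.5392 96.4599 76.6928 49.1867 21.4488 4.4645 0.0000
115.9776 104.0953 87.4128 63.9907 33.2950 8.5270 0.0000 0.0000
120.5673 110.5392 96.4599 76.6928 48.9400 16.2864 0.0000 0.0000 0.0000
124.4408 115.9776 104.0953 87.4128 63.9907 31.1064 0.0000 0.0000 0.0000 0.0000

Δt=0.20800, u=1.18490, d=0.84395, q=0.47359, disc=e^(-rΔt)=0.99461
k=9 terminal: V=max(K-S,0) → 124.4408 115.9776 104.0953 87.4128 63.9907 31.1064 0.0000 0.0000 0.0000 0.0000
k=8: j=0 S=24.8227 intr=120.5673 cont=119.7831 V=120.5673[EX]; j=1 S=34.8508 intr=110.5392 cont=109.7551 V=110.5392[EX]; j=2 S=48.9301 intr=96.4599 cont=95.6758 V=96.4599[EX]; j=3 S=68.6972 intr=76.6928 cont=75.9086 V=76.6928[EX]; j=4 S=96.4500 intr=48.9400 cont=48.1559 V=48.9400[EX]; j=5 S=135.4146 intr=9.9754 cont=16.2864 V=16.2864[hold]; j=6 S=190.1203 intr=0.0000 cont=0.0000 V=0.0000[hold]; j=7 S=266.9265 intr=0.0000 cont=0.0000 V=0.0000[hold]; j=8 S=374.7614 intr=0.0000 cont=0.0000 V=0.0000[hold]  S*(8)=96.4500
k=7: j=0 S=29.4124 intr=115.9776 cont=115.1934 V=115.9776[EX]; j=1 S=41.2947 intr=104.0953 cont=103.3112 V=104.0953[EX]; j=2 S=57.9772 intr=87.4128 cont=86.6286 V=87.4128[EX]; j=3 S=81.3993 intr=63.9907 cont=63.2066 V=63.9907[EX]; j=4 S=114.2836 intr=31.1064 cont=33.2950 V=33.2950[hold]; j=5 S=160.4527 intr=0.0000 cont=8.5270 V=8.5270[hold]; j=6 S=225.2735 intr=0.0000 cont=0.0000 V=0.0000[hold]; j=7 S=316.2811 intr=0.0000 cont=0.0000 V=0.0000[hold]  S*(7)=81.3993
k=6: j=0 S=34.8508 intr=110.5392 cont=109.7551 V=110.5392[EX]; j=1 S=48.9301 intr=96.4599 cont=95.6758 V=96.4599[EX]; j=2 S=68.6972 intr=76.6928 cont=75.9086 V=76.6928[EX]; j=3 S=96.4500 intr=48.9400 cont=49.1867 V=49.1867[hold]; j=4 S=135.4146 intr=9.9754 cont=21.4488 V=21.4488[hold]; j=5 S=190.1203 intr=0.0000 cont=4.4645 V=4.4645[hold]; j=6 S=266.9265 intr=0.0000 cont=0.0000 V=0.0000[hold]  S*(6)=68.6972
k=5: j=0 S=41.2947 intr=104.0953 cont=103.3112 V=104.0953[EX]; j=1 S=57.9772 intr=87.4128 cont=86.6286 V=87.4128[EX]; j=2 S=81.3993 intr=63.9907 cont=63.3228 V=63.9907[EX]; j=3 S=114.2836 intr=31.1064 cont=35.8558 V=35.8558[hold]; j=4 S=160.4527 intr=0.0000 cont=13.3329 V=13.3329[hold]; j=5 S=225.2735 intr=0.0000 cont=2.3375 V=2.3375[hold]  S*(5)=81.3993
k=4: j=0 S=48.9301 intr=96.4599 cont=95.6758 V=96.4599[EX]; j=1 S=68.6972 intr=76.6928 cont=75.9086 V=76.6928[EX]; j=2 S=96.4500 intr=48.9400 cont=50.3930 V=50.3930[hold]; j=3 S=135.4146 intr=9.9754 cont=25.0533 V=25.0533[hold]; j=4 S=190.1203 intr=0.0000 cont=8.0817 V=8.0817[hold]  S*(4)=68.6972
k=3: j=0 S=57.9772 intr=87.4128 cont=86.6286 V=87.4128[EX]; j=1 S=81.3993 intr=63.9907 cont=63.8910 V=63.9907[EX]; j=2 S=114.2836 intr=31.1064 cont=38.1853 V=38.1853[hold]; j=3 S=160.4527 intr=0.0000 cont=16.9239 V=16.9239[hold]  S*(3)=81.3993
k=2: j=0 S=68.6972 intr=76.6928 cont=75.9086 V=76.6928[EX]; j=1 S=96.4500 intr=48.9400 cont=51.4902 V=51.4902[hold]; j=2 S=135.4146 intr=9.9754 cont=27.9644 V=27.9644[hold]  S*(2)=68.6972
k=1: j=0 S=81.3993 intr=63.9907 cont=64.4078 V=64.4078[hold]; j=1 S=114.2836 intr=31.1064 cont=40.1310 V=40.1310[hold]  S*(1)=-
k=0: j=0 S=96.4500 intr=48.9400 cont=52.6252 V=52.6252[hold]  S*(0)=-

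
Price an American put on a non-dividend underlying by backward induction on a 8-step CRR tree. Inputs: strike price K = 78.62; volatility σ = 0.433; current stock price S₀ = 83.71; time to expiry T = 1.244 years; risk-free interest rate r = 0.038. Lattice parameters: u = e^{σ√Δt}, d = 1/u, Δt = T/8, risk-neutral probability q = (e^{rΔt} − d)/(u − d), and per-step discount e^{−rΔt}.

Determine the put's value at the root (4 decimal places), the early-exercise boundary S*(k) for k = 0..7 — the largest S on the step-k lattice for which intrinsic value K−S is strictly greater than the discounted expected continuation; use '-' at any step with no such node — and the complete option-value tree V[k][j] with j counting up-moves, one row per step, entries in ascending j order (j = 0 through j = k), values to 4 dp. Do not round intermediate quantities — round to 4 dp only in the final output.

price = 11.5020
boundary = - - - - 42.2824 50.1550 42.2824 50.1550
tree:
11.5020
16.1340 6.5196
21.9478 9.9016 2.8582
28.8156 14.6215 4.8020 0.7428
36.3376 20.8511 7.9100 1.4225 0.0000
42.9745 28.4650 12.6856 2.7239 0.0000 0.0000
48.5696 36.3376 19.5783 5.2161 0.0000 0.0000 0.0000
53.2865 42.9745 28.4650 9.9883 0.0000 0.0000 0.0000 0.0000
57.2629 48.5696 36.3376 19.1267 0.0000 0.0000 0.0000 0.0000 0.0000

Δt=0.15550, u=1.18619, d=0.84303, q=0.47469, disc=e^(-rΔt)=0.99411
k=8 terminal: V=max(K-S,0) → 57.2629 48.5696 36.3376 19.1267 0.0000 0.0000 0.0000 0.0000 0.0000
k=7: j=0 S=25.3335 intr=53.2865 cont=52.8233 V=53.2865[EX]; j=1 S=35.6455 intr=42.9745 cont=42.5113 V=42.9745[EX]; j=2 S=50.1550 intr=28.4650 cont=28.0018 V=28.4650[EX]; j=3 S=70.5704 intr=8.0496 cont=9.9883 V=9.9883[hold]; j=4 S=99.2960 intr=0.0000 cont=0.0000 V=0.0000[hold]; j=5 S=139.7143 intr=0.0000 cont=0.0000 V=0.0000[hold]; j=6 S=196.5847 intr=0.0000 cont=0.0000 V=0.0000[hold]; j=7 S=276.6042 intr=0.0000 cont=0.0000 V=0.0000[hold]  S*(7)=50.1550
k=6: j=0 S=30.0504 intr=48.5696 cont=48.1064 V=48.5696[EX]; j=1 S=42.2824 intr=36.3376 cont=35.8744 V=36.3376[EX]; j=2 S=59.4933 intr=19.1267 cont=19.5783 V=19.5783[hold]; j=3 S=83.7100 intr=0.0000 cont=5.2161 V=5.2161[hold]; j=4 S=117.7840 intr=0.0000 cont=0.0000 V=0.0000[hold]; j=5 S=165.7278 intr=0.0000 cont=0.0000 V=0.0000[hold]; j=6 S=233.1869 intr=0.0000 cont=0.0000 V=0.0000[hold]  S*(6)=42.2824
k=5: j=0 S=35.6455 intr=42.9745 cont=42.5113 V=42.9745[EX]; j=1 S=50.1550 intr=28.4650 cont=28.2150 V=28.4650[EX]; j=2 S=70.5704 intr=8.0496 cont=12.6856 V=12.6856[hold]; j=3 S=99.2960 intr=0.0000 cont=2.7239 V=2.7239[hold]; j=4 S=139.7143 intr=0.0000 cont=0.0000 V=0.0000[hold]; j=5 S=196.5847 intr=0.0000 cont=0.0000 V=0.0000[hold]  S*(5)=50.1550
k=4: j=0 S=42.2824 intr=36.3376 cont=35.8744 V=36.3376[EX]; j=1 S=59.4933 intr=19.1267 cont=20.8511 V=20.8511[hold]; j=2 S=83.7100 intr=0.0000 cont=7.9100 V=7.9100[hold]; j=3 S=117.7840 intr=0.0000 cont=1.4225 V=1.4225[hold]; j=4 S=165.7278 intr=0.0000 cont=0.0000 V=0.0000[hold]  S*(4)=42.2824
k=3: j=0 S=50.1550 intr=28.4650 cont=28.8156 V=28.8156[hold]; j=1 S=70.5704 intr=8.0496 cont=14.6215 V=14.6215[hold]; j=2 S=99.2960 intr=0.0000 cont=4.8020 V=4.8020[hold]; j=3 S=139.7143 intr=0.0000 cont=0.7428 V=0.7428[hold]  S*(3)=-
k=2: j=0 S=59.4933 intr=19.1267 cont=21.9478 V=21.9478[hold]; j=1 S=83.7100 intr=0.0000 cont=9.9016 V=9.9016[hold]; j=2 S=117.7840 intr=0.0000 cont=2.8582 V=2.8582[hold]  S*(2)=-
k=1: j=0 S=70.5704 intr=8.0496 cont=16.1340 V=16.1340[hold]; j=1 S=99.2960 intr=0.0000 cont=6.5196 V=6.5196[hold]  S*(1)=-
k=0: j=0 S=83.7100 intr=0.0000 cont=11.5020 V=11.5020[hold]  S*(0)=-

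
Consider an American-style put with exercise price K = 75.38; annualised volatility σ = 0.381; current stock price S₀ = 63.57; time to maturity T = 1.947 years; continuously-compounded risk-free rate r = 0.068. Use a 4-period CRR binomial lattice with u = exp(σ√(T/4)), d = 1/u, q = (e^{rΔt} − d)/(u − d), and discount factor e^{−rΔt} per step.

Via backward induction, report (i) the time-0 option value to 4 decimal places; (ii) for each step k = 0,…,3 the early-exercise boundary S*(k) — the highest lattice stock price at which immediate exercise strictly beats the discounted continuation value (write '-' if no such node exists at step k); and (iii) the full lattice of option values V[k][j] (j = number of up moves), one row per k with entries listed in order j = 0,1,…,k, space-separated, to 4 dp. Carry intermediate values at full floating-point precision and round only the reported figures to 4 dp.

params: Δt=0.48675 u=1.30449 d=0.76658 q=0.49650 e^(-rΔt)=0.96744
t_4 payoffs: 53.4274 38.0233 11.8100 0.0000 0.0000
t_3: node(3,0) S=28.6370 payoff=46.7430 vs cont=44.2888 → 46.7430 [stop]  node(3,1) S=48.7316 payoff=26.6484 vs cont=24.1942 → 26.6484 [stop]  node(3,2) S=82.9266 payoff=0.0000 vs cont=5.7528 → 5.7528 [wait]  node(3,3) S=141.1162 payoff=0.0000 vs cont=0.0000 → 0.0000 [wait]  ⇒ S*(3)=48.7316
t_2: node(2,0) S=37.3567 payoff=38.0233 vs cont=35.5691 → 38.0233 [stop]  node(2,1) S=63.5700 payoff=11.8100 vs cont=15.7440 → 15.7440 [wait]  node(2,2) S=108.1771 payoff=0.0000 vs cont=2.8022 → 2.8022 [wait]  ⇒ S*(2)=37.3567
t_1: node(1,0) S=48.7316 payoff=26.6484 vs cont=26.0838 → 26.6484 [stop]  node(1,1) S=82.9266 payoff=0.0000 vs cont=9.0150 → 9.0150 [wait]  ⇒ S*(1)=48.7316
t_0: node(0,0) S=63.5700 payoff=11.8100 vs cont=17.3109 → 17.3109 [wait]  ⇒ S*(0)=-

price = 17.3109
boundary = - 48.7316 37.3567 48.7316
tree:
17.3109
26.6484 9.0150
38.0233 15.7440 2.8022
46.7430 26.6484 5.7528 0.0000
53.4274 38.0233 11.8100 0.0000 0.0000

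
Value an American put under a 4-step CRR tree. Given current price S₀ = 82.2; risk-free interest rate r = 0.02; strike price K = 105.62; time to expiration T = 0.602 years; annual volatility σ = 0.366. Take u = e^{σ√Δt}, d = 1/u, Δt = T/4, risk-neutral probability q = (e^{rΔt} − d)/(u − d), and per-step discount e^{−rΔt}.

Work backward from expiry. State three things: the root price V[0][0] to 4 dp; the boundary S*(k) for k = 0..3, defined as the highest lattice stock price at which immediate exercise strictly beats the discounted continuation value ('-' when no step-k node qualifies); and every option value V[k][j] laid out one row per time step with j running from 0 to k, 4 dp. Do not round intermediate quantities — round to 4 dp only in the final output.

price = 25.2763
boundary = - 71.3194 61.8790 71.3194
tree:
25.2763
34.3006 15.4680
43.7410 23.7543 6.4129
51.9318 34.3006 12.2552 0.0000
59.0384 43.7410 23.4200 0.0000 0.0000

Δt=0.15050, u=1.15256, d=0.86763, q=0.47514, disc=e^(-rΔt)=0.99699
k=4 terminal: V=max(K-S,0) → 59.0384 43.7410 23.4200 0.0000 0.0000
k=3: j=0 S=53.6882 intr=51.9318 cont=51.6143 V=51.9318[EX]; j=1 S=71.3194 intr=34.3006 cont=33.9832 V=34.3006[EX]; j=2 S=94.7406 intr=10.8794 cont=12.2552 V=12.2552[hold]; j=3 S=125.8533 intr=0.0000 cont=0.0000 V=0.0000[hold]  S*(3)=71.3194
k=2: j=0 S=61.8790 intr=43.7410 cont=43.4236 V=43.7410[EX]; j=1 S=82.2000 intr=23.4200 cont=23.7543 V=23.7543[hold]; j=2 S=109.1944 intr=0.0000 cont=6.4129 V=6.4129[hold]  S*(2)=61.8790
k=1: j=0 S=71.3194 intr=34.3006 cont=34.1415 V=34.3006[EX]; j=1 S=94.7406 intr=10.8794 cont=15.4680 V=15.4680[hold]  S*(1)=71.3194
k=0: j=0 S=82.2000 intr=23.4200 cont=25.2763 V=25.2763[hold]  S*(0)=-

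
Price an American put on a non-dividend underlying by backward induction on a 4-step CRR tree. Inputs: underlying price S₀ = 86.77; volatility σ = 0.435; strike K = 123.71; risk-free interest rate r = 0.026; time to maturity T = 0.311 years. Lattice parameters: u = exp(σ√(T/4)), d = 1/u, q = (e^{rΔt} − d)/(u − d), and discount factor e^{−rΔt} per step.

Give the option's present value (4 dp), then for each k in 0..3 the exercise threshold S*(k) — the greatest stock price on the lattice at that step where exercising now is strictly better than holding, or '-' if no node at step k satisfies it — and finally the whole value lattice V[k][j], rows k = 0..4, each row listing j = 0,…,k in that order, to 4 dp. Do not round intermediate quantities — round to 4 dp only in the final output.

price = 37.3803
boundary = - 76.8586 86.7700 97.9596
tree:
37.3803
46.8514 27.1969
55.6307 36.9400 16.6736
63.4072 46.8514 25.7504 6.8332
70.2954 55.6307 36.9400 13.1179 0.0000

Δt=0.07775, u=1.12896, d=0.88577, q=0.47803, disc=e^(-rΔt)=0.99798
k=4 terminal: V=max(K-S,0) → 70.2954 55.6307 36.9400 13.1179 0.0000
k=3: j=0 S=60.3028 intr=63.4072 cont=63.1574 V=63.4072[EX]; j=1 S=76.8586 intr=46.8514 cont=46.6016 V=46.8514[EX]; j=2 S=97.9596 intr=25.7504 cont=25.5006 V=25.7504[EX]; j=3 S=124.8538 intr=0.0000 cont=6.8332 V=6.8332[hold]  S*(3)=97.9596
k=2: j=0 S=68.0793 intr=55.6307 cont=55.3809 V=55.6307[EX]; j=1 S=86.7700 intr=36.9400 cont=36.6902 V=36.9400[EX]; j=2 S=110.5921 intr=13.1179 cont=16.6736 V=16.6736[hold]  S*(2)=86.7700
k=1: j=0 S=76.8586 intr=46.8514 cont=46.6016 V=46.8514[EX]; j=1 S=97.9596 intr=25.7504 cont=27.1969 V=27.1969[hold]  S*(1)=76.8586
k=0: j=0 S=86.7700 intr=36.9400 cont=37.3803 V=37.3803[hold]  S*(0)=-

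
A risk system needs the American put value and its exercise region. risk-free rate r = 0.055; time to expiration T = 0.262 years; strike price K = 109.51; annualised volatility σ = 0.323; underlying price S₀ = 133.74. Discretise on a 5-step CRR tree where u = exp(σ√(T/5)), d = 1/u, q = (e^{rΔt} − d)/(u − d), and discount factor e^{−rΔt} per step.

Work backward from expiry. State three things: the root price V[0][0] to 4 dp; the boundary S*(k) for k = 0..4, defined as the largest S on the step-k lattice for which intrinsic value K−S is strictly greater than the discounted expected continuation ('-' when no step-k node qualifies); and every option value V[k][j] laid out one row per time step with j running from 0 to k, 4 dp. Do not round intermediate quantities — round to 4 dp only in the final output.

Δt=0.05240, u=1.07674, d=0.92873, q=0.50102, disc=e^(-rΔt)=0.99712
k=5 terminal: V=max(K-S,0) → 17.1026 2.3757 0.0000 0.0000 0.0000 0.0000
k=4: j=0 S=99.4988 intr=10.0112 cont=9.6961 V=10.0112[EX]; j=1 S=115.3558 intr=0.0000 cont=1.1820 V=1.1820[hold]; j=2 S=133.7400 intr=0.0000 cont=0.0000 V=0.0000[hold]; j=3 S=155.0541 intr=0.0000 cont=0.0000 V=0.0000[hold]; j=4 S=179.7649 intr=0.0000 cont=0.0000 V=0.0000[hold]  S*(4)=99.4988
k=3: j=0 S=107.1343 intr=2.3757 cont=5.5715 V=5.5715[hold]; j=1 S=124.2082 intr=0.0000 cont=0.5881 V=0.5881[hold]; j=2 S=144.0032 intr=0.0000 cont=0.0000 V=0.0000[hold]; j=3 S=166.9529 intr=0.0000 cont=0.0000 V=0.0000[hold]  S*(3)=-
k=2: j=0 S=115.3558 intr=0.0000 cont=3.0658 V=3.0658[hold]; j=1 S=133.7400 intr=0.0000 cont=0.2926 V=0.2926[hold]; j=2 S=155.0541 intr=0.0000 cont=0.0000 V=0.0000[hold]  S*(2)=-
k=1: j=0 S=124.2082 intr=0.0000 cont=1.6716 V=1.6716[hold]; j=1 S=144.0032 intr=0.0000 cont=0.1456 V=0.1456[hold]  S*(1)=-
k=0: j=0 S=133.7400 intr=0.0000 cont=0.9044 V=0.9044[hold]  S*(0)=-

price = 0.9044
boundary = - - - - 99.4988
tree:
0.9044
1.6716 0.1456
3.0658 0.2926 0.0000
5.5715 0.5881 0.0000 0.0000
10.0112 1.1820 0.0000 0.0000 0.0000
17.1026 2.3757 0.0000 0.0000 0.0000 0.0000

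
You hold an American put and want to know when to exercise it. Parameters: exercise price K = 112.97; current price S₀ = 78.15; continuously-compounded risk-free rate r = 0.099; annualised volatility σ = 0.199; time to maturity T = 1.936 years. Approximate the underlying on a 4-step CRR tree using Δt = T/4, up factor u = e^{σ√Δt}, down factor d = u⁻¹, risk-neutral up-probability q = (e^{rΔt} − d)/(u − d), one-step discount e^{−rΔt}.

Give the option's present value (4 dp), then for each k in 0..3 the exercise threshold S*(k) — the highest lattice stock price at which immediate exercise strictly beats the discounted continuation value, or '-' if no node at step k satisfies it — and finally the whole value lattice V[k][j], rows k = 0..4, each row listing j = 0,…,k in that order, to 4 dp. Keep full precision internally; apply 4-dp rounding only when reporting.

price = 34.8200
boundary = 78.1500 89.7542 78.1500 89.7542
tree:
34.8200
44.9239 23.2158
53.7215 34.8200 9.9839
61.3816 44.9239 23.2158 3.3731
68.0514 53.7215 34.8200 9.8886 0.0000

params: Δt=0.48400 u=1.14849 d=0.87071 q=0.64214 e^(-rΔt)=0.95321
t_4 payoffs: 68.0514 53.7215 34.8200 9.8886 0.0000
t_3: node(3,0) S=51.5884 payoff=61.3816 vs cont=56.0962 → 61.3816 [stop]  node(3,1) S=68.0461 payoff=44.9239 vs cont=39.6385 → 44.9239 [stop]  node(3,2) S=89.7542 payoff=23.2158 vs cont=17.9304 → 23.2158 [stop]  node(3,3) S=118.3876 payoff=0.0000 vs cont=3.3731 → 3.3731 [wait]  ⇒ S*(3)=89.7542
t_2: node(2,0) S=59.2485 payoff=53.7215 vs cont=48.4360 → 53.7215 [stop]  node(2,1) S=78.1500 payoff=34.8200 vs cont=29.5346 → 34.8200 [stop]  node(2,2) S=103.0814 payoff=9.8886 vs cont=9.9839 → 9.9839 [wait]  ⇒ S*(2)=78.1500
t_1: node(1,0) S=68.0461 payoff=44.9239 vs cont=39.6385 → 44.9239 [stop]  node(1,1) S=89.7542 payoff=23.2158 vs cont=17.9888 → 23.2158 [stop]  ⇒ S*(1)=89.7542
t_0: node(0,0) S=78.1500 payoff=34.8200 vs cont=29.5346 → 34.8200 [stop]  ⇒ S*(0)=78.1500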